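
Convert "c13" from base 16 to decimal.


Input: "c13" in base 16
Positional expansion:
  Digit 'c' (value 12) x 16^2 = 3072
  Digit '1' (value 1) x 16^1 = 16
  Digit '3' (value 3) x 16^0 = 3
Sum = 3091

3091


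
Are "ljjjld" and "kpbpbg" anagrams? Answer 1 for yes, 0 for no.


Strings: "ljjjld", "kpbpbg"
Sorted first:  djjjll
Sorted second: bbgkpp
Differ at position 0: 'd' vs 'b' => not anagrams

0


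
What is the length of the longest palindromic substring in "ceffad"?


Input: "ceffad"
Checking substrings for palindromes:
  [2:4] "ff" (len 2) => palindrome
Longest palindromic substring: "ff" with length 2

2


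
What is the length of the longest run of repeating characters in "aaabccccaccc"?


Input: "aaabccccaccc"
Scanning for longest run:
  Position 1 ('a'): continues run of 'a', length=2
  Position 2 ('a'): continues run of 'a', length=3
  Position 3 ('b'): new char, reset run to 1
  Position 4 ('c'): new char, reset run to 1
  Position 5 ('c'): continues run of 'c', length=2
  Position 6 ('c'): continues run of 'c', length=3
  Position 7 ('c'): continues run of 'c', length=4
  Position 8 ('a'): new char, reset run to 1
  Position 9 ('c'): new char, reset run to 1
  Position 10 ('c'): continues run of 'c', length=2
  Position 11 ('c'): continues run of 'c', length=3
Longest run: 'c' with length 4

4


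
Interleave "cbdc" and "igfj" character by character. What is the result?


Interleaving "cbdc" and "igfj":
  Position 0: 'c' from first, 'i' from second => "ci"
  Position 1: 'b' from first, 'g' from second => "bg"
  Position 2: 'd' from first, 'f' from second => "df"
  Position 3: 'c' from first, 'j' from second => "cj"
Result: cibgdfcj

cibgdfcj


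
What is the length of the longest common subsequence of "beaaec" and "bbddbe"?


LCS of "beaaec" and "bbddbe"
DP table:
           b    b    d    d    b    e
      0    0    0    0    0    0    0
  b   0    1    1    1    1    1    1
  e   0    1    1    1    1    1    2
  a   0    1    1    1    1    1    2
  a   0    1    1    1    1    1    2
  e   0    1    1    1    1    1    2
  c   0    1    1    1    1    1    2
LCS length = dp[6][6] = 2

2


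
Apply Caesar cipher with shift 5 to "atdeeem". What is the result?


Caesar cipher: shift "atdeeem" by 5
  'a' (pos 0) + 5 = pos 5 = 'f'
  't' (pos 19) + 5 = pos 24 = 'y'
  'd' (pos 3) + 5 = pos 8 = 'i'
  'e' (pos 4) + 5 = pos 9 = 'j'
  'e' (pos 4) + 5 = pos 9 = 'j'
  'e' (pos 4) + 5 = pos 9 = 'j'
  'm' (pos 12) + 5 = pos 17 = 'r'
Result: fyijjjr

fyijjjr


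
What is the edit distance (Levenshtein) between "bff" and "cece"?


Computing edit distance: "bff" -> "cece"
DP table:
           c    e    c    e
      0    1    2    3    4
  b   1    1    2    3    4
  f   2    2    2    3    4
  f   3    3    3    3    4
Edit distance = dp[3][4] = 4

4


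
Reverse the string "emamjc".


Input: emamjc
Reading characters right to left:
  Position 5: 'c'
  Position 4: 'j'
  Position 3: 'm'
  Position 2: 'a'
  Position 1: 'm'
  Position 0: 'e'
Reversed: cjmame

cjmame


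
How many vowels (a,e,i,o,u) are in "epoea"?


Input: epoea
Checking each character:
  'e' at position 0: vowel (running total: 1)
  'p' at position 1: consonant
  'o' at position 2: vowel (running total: 2)
  'e' at position 3: vowel (running total: 3)
  'a' at position 4: vowel (running total: 4)
Total vowels: 4

4


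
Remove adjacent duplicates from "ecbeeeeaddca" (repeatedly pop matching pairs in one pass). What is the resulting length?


Input: ecbeeeeaddca
Stack-based adjacent duplicate removal:
  Read 'e': push. Stack: e
  Read 'c': push. Stack: ec
  Read 'b': push. Stack: ecb
  Read 'e': push. Stack: ecbe
  Read 'e': matches stack top 'e' => pop. Stack: ecb
  Read 'e': push. Stack: ecbe
  Read 'e': matches stack top 'e' => pop. Stack: ecb
  Read 'a': push. Stack: ecba
  Read 'd': push. Stack: ecbad
  Read 'd': matches stack top 'd' => pop. Stack: ecba
  Read 'c': push. Stack: ecbac
  Read 'a': push. Stack: ecbaca
Final stack: "ecbaca" (length 6)

6


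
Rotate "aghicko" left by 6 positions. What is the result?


Input: "aghicko", rotate left by 6
First 6 characters: "aghick"
Remaining characters: "o"
Concatenate remaining + first: "o" + "aghick" = "oaghick"

oaghick


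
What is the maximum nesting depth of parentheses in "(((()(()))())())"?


Input: "(((()(()))())())"
Tracking depth:
  Position 0 '(': depth becomes 1
  Position 1 '(': depth becomes 2
  Position 2 '(': depth becomes 3
  Position 3 '(': depth becomes 4
  Position 4 ')': depth becomes 3
  Position 5 '(': depth becomes 4
  Position 6 '(': depth becomes 5
  Position 7 ')': depth becomes 4
  Position 8 ')': depth becomes 3
  Position 9 ')': depth becomes 2
  Position 10 '(': depth becomes 3
  Position 11 ')': depth becomes 2
  Position 12 ')': depth becomes 1
  Position 13 '(': depth becomes 2
  Position 14 ')': depth becomes 1
  Position 15 ')': depth becomes 0
Maximum depth reached: 5

5


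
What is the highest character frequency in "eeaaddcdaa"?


Input: eeaaddcdaa
Character counts:
  'a': 4
  'c': 1
  'd': 3
  'e': 2
Maximum frequency: 4

4


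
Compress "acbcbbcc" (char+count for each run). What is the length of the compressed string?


Input: acbcbbcc
Runs:
  'a' x 1 => "a1"
  'c' x 1 => "c1"
  'b' x 1 => "b1"
  'c' x 1 => "c1"
  'b' x 2 => "b2"
  'c' x 2 => "c2"
Compressed: "a1c1b1c1b2c2"
Compressed length: 12

12


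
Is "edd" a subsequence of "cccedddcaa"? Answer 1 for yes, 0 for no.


Check if "edd" is a subsequence of "cccedddcaa"
Greedy scan:
  Position 0 ('c'): no match needed
  Position 1 ('c'): no match needed
  Position 2 ('c'): no match needed
  Position 3 ('e'): matches sub[0] = 'e'
  Position 4 ('d'): matches sub[1] = 'd'
  Position 5 ('d'): matches sub[2] = 'd'
  Position 6 ('d'): no match needed
  Position 7 ('c'): no match needed
  Position 8 ('a'): no match needed
  Position 9 ('a'): no match needed
All 3 characters matched => is a subsequence

1


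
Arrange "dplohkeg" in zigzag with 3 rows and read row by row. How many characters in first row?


Zigzag "dplohkeg" into 3 rows:
Placing characters:
  'd' => row 0
  'p' => row 1
  'l' => row 2
  'o' => row 1
  'h' => row 0
  'k' => row 1
  'e' => row 2
  'g' => row 1
Rows:
  Row 0: "dh"
  Row 1: "pokg"
  Row 2: "le"
First row length: 2

2


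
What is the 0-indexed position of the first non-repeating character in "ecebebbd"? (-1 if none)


Input: ecebebbd
Character frequencies:
  'b': 3
  'c': 1
  'd': 1
  'e': 3
Scanning left to right for freq == 1:
  Position 0 ('e'): freq=3, skip
  Position 1 ('c'): unique! => answer = 1

1


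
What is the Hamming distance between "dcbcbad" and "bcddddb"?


Comparing "dcbcbad" and "bcddddb" position by position:
  Position 0: 'd' vs 'b' => differ
  Position 1: 'c' vs 'c' => same
  Position 2: 'b' vs 'd' => differ
  Position 3: 'c' vs 'd' => differ
  Position 4: 'b' vs 'd' => differ
  Position 5: 'a' vs 'd' => differ
  Position 6: 'd' vs 'b' => differ
Total differences (Hamming distance): 6

6


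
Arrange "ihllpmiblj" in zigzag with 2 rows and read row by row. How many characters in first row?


Zigzag "ihllpmiblj" into 2 rows:
Placing characters:
  'i' => row 0
  'h' => row 1
  'l' => row 0
  'l' => row 1
  'p' => row 0
  'm' => row 1
  'i' => row 0
  'b' => row 1
  'l' => row 0
  'j' => row 1
Rows:
  Row 0: "ilpil"
  Row 1: "hlmbj"
First row length: 5

5


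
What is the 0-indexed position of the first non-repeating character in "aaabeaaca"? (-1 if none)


Input: aaabeaaca
Character frequencies:
  'a': 6
  'b': 1
  'c': 1
  'e': 1
Scanning left to right for freq == 1:
  Position 0 ('a'): freq=6, skip
  Position 1 ('a'): freq=6, skip
  Position 2 ('a'): freq=6, skip
  Position 3 ('b'): unique! => answer = 3

3


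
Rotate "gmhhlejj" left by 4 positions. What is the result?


Input: "gmhhlejj", rotate left by 4
First 4 characters: "gmhh"
Remaining characters: "lejj"
Concatenate remaining + first: "lejj" + "gmhh" = "lejjgmhh"

lejjgmhh


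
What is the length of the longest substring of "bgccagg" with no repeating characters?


Input: "bgccagg"
Sliding window (track last position of each char):
  Position 0 ('b'): window [0,0] length 1 -- new best
  Position 1 ('g'): window [0,1] length 2 -- new best
  Position 2 ('c'): window [0,2] length 3 -- new best
  Position 3 ('c'): repeat (last at 2), move window start to 3
  Position 3 ('c'): window [3,3] length 1
  Position 4 ('a'): window [3,4] length 2
  Position 5 ('g'): window [3,5] length 3
  Position 6 ('g'): repeat (last at 5), move window start to 6
  Position 6 ('g'): window [6,6] length 1
Longest substring with no repeats: "bgc" with length 3

3


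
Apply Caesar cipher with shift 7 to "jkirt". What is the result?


Caesar cipher: shift "jkirt" by 7
  'j' (pos 9) + 7 = pos 16 = 'q'
  'k' (pos 10) + 7 = pos 17 = 'r'
  'i' (pos 8) + 7 = pos 15 = 'p'
  'r' (pos 17) + 7 = pos 24 = 'y'
  't' (pos 19) + 7 = pos 0 = 'a'
Result: qrpya

qrpya


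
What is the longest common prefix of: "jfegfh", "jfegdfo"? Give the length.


Words: jfegfh, jfegdfo
  Position 0: all 'j' => match
  Position 1: all 'f' => match
  Position 2: all 'e' => match
  Position 3: all 'g' => match
  Position 4: ('f', 'd') => mismatch, stop
LCP = "jfeg" (length 4)

4


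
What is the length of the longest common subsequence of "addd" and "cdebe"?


LCS of "addd" and "cdebe"
DP table:
           c    d    e    b    e
      0    0    0    0    0    0
  a   0    0    0    0    0    0
  d   0    0    1    1    1    1
  d   0    0    1    1    1    1
  d   0    0    1    1    1    1
LCS length = dp[4][5] = 1

1


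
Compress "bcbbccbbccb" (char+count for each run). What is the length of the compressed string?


Input: bcbbccbbccb
Runs:
  'b' x 1 => "b1"
  'c' x 1 => "c1"
  'b' x 2 => "b2"
  'c' x 2 => "c2"
  'b' x 2 => "b2"
  'c' x 2 => "c2"
  'b' x 1 => "b1"
Compressed: "b1c1b2c2b2c2b1"
Compressed length: 14

14


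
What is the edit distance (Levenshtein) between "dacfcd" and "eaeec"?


Computing edit distance: "dacfcd" -> "eaeec"
DP table:
           e    a    e    e    c
      0    1    2    3    4    5
  d   1    1    2    3    4    5
  a   2    2    1    2    3    4
  c   3    3    2    2    3    3
  f   4    4    3    3    3    4
  c   5    5    4    4    4    3
  d   6    6    5    5    5    4
Edit distance = dp[6][5] = 4

4


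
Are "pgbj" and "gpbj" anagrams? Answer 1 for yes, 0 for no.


Strings: "pgbj", "gpbj"
Sorted first:  bgjp
Sorted second: bgjp
Sorted forms match => anagrams

1


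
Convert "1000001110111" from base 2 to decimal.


Input: "1000001110111" in base 2
Positional expansion:
  Digit '1' (value 1) x 2^12 = 4096
  Digit '0' (value 0) x 2^11 = 0
  Digit '0' (value 0) x 2^10 = 0
  Digit '0' (value 0) x 2^9 = 0
  Digit '0' (value 0) x 2^8 = 0
  Digit '0' (value 0) x 2^7 = 0
  Digit '1' (value 1) x 2^6 = 64
  Digit '1' (value 1) x 2^5 = 32
  Digit '1' (value 1) x 2^4 = 16
  Digit '0' (value 0) x 2^3 = 0
  Digit '1' (value 1) x 2^2 = 4
  Digit '1' (value 1) x 2^1 = 2
  Digit '1' (value 1) x 2^0 = 1
Sum = 4215

4215


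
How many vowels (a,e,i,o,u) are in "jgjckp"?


Input: jgjckp
Checking each character:
  'j' at position 0: consonant
  'g' at position 1: consonant
  'j' at position 2: consonant
  'c' at position 3: consonant
  'k' at position 4: consonant
  'p' at position 5: consonant
Total vowels: 0

0


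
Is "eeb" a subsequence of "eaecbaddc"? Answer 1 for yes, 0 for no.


Check if "eeb" is a subsequence of "eaecbaddc"
Greedy scan:
  Position 0 ('e'): matches sub[0] = 'e'
  Position 1 ('a'): no match needed
  Position 2 ('e'): matches sub[1] = 'e'
  Position 3 ('c'): no match needed
  Position 4 ('b'): matches sub[2] = 'b'
  Position 5 ('a'): no match needed
  Position 6 ('d'): no match needed
  Position 7 ('d'): no match needed
  Position 8 ('c'): no match needed
All 3 characters matched => is a subsequence

1


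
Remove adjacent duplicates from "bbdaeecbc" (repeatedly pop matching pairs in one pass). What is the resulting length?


Input: bbdaeecbc
Stack-based adjacent duplicate removal:
  Read 'b': push. Stack: b
  Read 'b': matches stack top 'b' => pop. Stack: (empty)
  Read 'd': push. Stack: d
  Read 'a': push. Stack: da
  Read 'e': push. Stack: dae
  Read 'e': matches stack top 'e' => pop. Stack: da
  Read 'c': push. Stack: dac
  Read 'b': push. Stack: dacb
  Read 'c': push. Stack: dacbc
Final stack: "dacbc" (length 5)

5


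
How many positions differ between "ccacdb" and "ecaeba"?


Comparing "ccacdb" and "ecaeba" position by position:
  Position 0: 'c' vs 'e' => DIFFER
  Position 1: 'c' vs 'c' => same
  Position 2: 'a' vs 'a' => same
  Position 3: 'c' vs 'e' => DIFFER
  Position 4: 'd' vs 'b' => DIFFER
  Position 5: 'b' vs 'a' => DIFFER
Positions that differ: 4

4


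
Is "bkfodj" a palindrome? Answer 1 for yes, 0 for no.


Input: bkfodj
Reversed: jdofkb
  Compare pos 0 ('b') with pos 5 ('j'): MISMATCH
  Compare pos 1 ('k') with pos 4 ('d'): MISMATCH
  Compare pos 2 ('f') with pos 3 ('o'): MISMATCH
Result: not a palindrome

0


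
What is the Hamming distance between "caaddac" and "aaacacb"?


Comparing "caaddac" and "aaacacb" position by position:
  Position 0: 'c' vs 'a' => differ
  Position 1: 'a' vs 'a' => same
  Position 2: 'a' vs 'a' => same
  Position 3: 'd' vs 'c' => differ
  Position 4: 'd' vs 'a' => differ
  Position 5: 'a' vs 'c' => differ
  Position 6: 'c' vs 'b' => differ
Total differences (Hamming distance): 5

5


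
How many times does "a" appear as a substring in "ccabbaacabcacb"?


Searching for "a" in "ccabbaacabcacb"
Scanning each position:
  Position 0: "c" => no
  Position 1: "c" => no
  Position 2: "a" => MATCH
  Position 3: "b" => no
  Position 4: "b" => no
  Position 5: "a" => MATCH
  Position 6: "a" => MATCH
  Position 7: "c" => no
  Position 8: "a" => MATCH
  Position 9: "b" => no
  Position 10: "c" => no
  Position 11: "a" => MATCH
  Position 12: "c" => no
  Position 13: "b" => no
Total occurrences: 5

5


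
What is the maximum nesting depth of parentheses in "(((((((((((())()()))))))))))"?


Input: "(((((((((((())()()))))))))))"
Tracking depth:
  Position 0 '(': depth becomes 1
  Position 1 '(': depth becomes 2
  Position 2 '(': depth becomes 3
  Position 3 '(': depth becomes 4
  Position 4 '(': depth becomes 5
  Position 5 '(': depth becomes 6
  Position 6 '(': depth becomes 7
  Position 7 '(': depth becomes 8
  Position 8 '(': depth becomes 9
  Position 9 '(': depth becomes 10
  Position 10 '(': depth becomes 11
  Position 11 '(': depth becomes 12
  Position 12 ')': depth becomes 11
  Position 13 ')': depth becomes 10
  Position 14 '(': depth becomes 11
  Position 15 ')': depth becomes 10
  Position 16 '(': depth becomes 11
  Position 17 ')': depth becomes 10
  Position 18 ')': depth becomes 9
  Position 19 ')': depth becomes 8
  Position 20 ')': depth becomes 7
  Position 21 ')': depth becomes 6
  Position 22 ')': depth becomes 5
  Position 23 ')': depth becomes 4
  Position 24 ')': depth becomes 3
  Position 25 ')': depth becomes 2
  Position 26 ')': depth becomes 1
  Position 27 ')': depth becomes 0
Maximum depth reached: 12

12


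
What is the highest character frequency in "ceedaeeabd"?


Input: ceedaeeabd
Character counts:
  'a': 2
  'b': 1
  'c': 1
  'd': 2
  'e': 4
Maximum frequency: 4

4


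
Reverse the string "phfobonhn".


Input: phfobonhn
Reading characters right to left:
  Position 8: 'n'
  Position 7: 'h'
  Position 6: 'n'
  Position 5: 'o'
  Position 4: 'b'
  Position 3: 'o'
  Position 2: 'f'
  Position 1: 'h'
  Position 0: 'p'
Reversed: nhnobofhp

nhnobofhp


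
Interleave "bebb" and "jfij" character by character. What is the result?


Interleaving "bebb" and "jfij":
  Position 0: 'b' from first, 'j' from second => "bj"
  Position 1: 'e' from first, 'f' from second => "ef"
  Position 2: 'b' from first, 'i' from second => "bi"
  Position 3: 'b' from first, 'j' from second => "bj"
Result: bjefbibj

bjefbibj


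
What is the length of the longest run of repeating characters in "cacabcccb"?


Input: "cacabcccb"
Scanning for longest run:
  Position 1 ('a'): new char, reset run to 1
  Position 2 ('c'): new char, reset run to 1
  Position 3 ('a'): new char, reset run to 1
  Position 4 ('b'): new char, reset run to 1
  Position 5 ('c'): new char, reset run to 1
  Position 6 ('c'): continues run of 'c', length=2
  Position 7 ('c'): continues run of 'c', length=3
  Position 8 ('b'): new char, reset run to 1
Longest run: 'c' with length 3

3


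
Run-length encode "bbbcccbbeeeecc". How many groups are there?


Input: bbbcccbbeeeecc
Scanning for consecutive runs:
  Group 1: 'b' x 3 (positions 0-2)
  Group 2: 'c' x 3 (positions 3-5)
  Group 3: 'b' x 2 (positions 6-7)
  Group 4: 'e' x 4 (positions 8-11)
  Group 5: 'c' x 2 (positions 12-13)
Total groups: 5

5


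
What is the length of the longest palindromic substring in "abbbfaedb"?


Input: "abbbfaedb"
Checking substrings for palindromes:
  [1:4] "bbb" (len 3) => palindrome
  [1:3] "bb" (len 2) => palindrome
  [2:4] "bb" (len 2) => palindrome
Longest palindromic substring: "bbb" with length 3

3


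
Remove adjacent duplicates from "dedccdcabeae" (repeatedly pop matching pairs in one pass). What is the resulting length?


Input: dedccdcabeae
Stack-based adjacent duplicate removal:
  Read 'd': push. Stack: d
  Read 'e': push. Stack: de
  Read 'd': push. Stack: ded
  Read 'c': push. Stack: dedc
  Read 'c': matches stack top 'c' => pop. Stack: ded
  Read 'd': matches stack top 'd' => pop. Stack: de
  Read 'c': push. Stack: dec
  Read 'a': push. Stack: deca
  Read 'b': push. Stack: decab
  Read 'e': push. Stack: decabe
  Read 'a': push. Stack: decabea
  Read 'e': push. Stack: decabeae
Final stack: "decabeae" (length 8)

8


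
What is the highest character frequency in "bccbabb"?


Input: bccbabb
Character counts:
  'a': 1
  'b': 4
  'c': 2
Maximum frequency: 4

4


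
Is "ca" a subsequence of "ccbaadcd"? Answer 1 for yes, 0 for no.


Check if "ca" is a subsequence of "ccbaadcd"
Greedy scan:
  Position 0 ('c'): matches sub[0] = 'c'
  Position 1 ('c'): no match needed
  Position 2 ('b'): no match needed
  Position 3 ('a'): matches sub[1] = 'a'
  Position 4 ('a'): no match needed
  Position 5 ('d'): no match needed
  Position 6 ('c'): no match needed
  Position 7 ('d'): no match needed
All 2 characters matched => is a subsequence

1


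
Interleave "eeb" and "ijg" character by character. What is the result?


Interleaving "eeb" and "ijg":
  Position 0: 'e' from first, 'i' from second => "ei"
  Position 1: 'e' from first, 'j' from second => "ej"
  Position 2: 'b' from first, 'g' from second => "bg"
Result: eiejbg

eiejbg


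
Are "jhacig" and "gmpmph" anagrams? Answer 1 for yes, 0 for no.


Strings: "jhacig", "gmpmph"
Sorted first:  acghij
Sorted second: ghmmpp
Differ at position 0: 'a' vs 'g' => not anagrams

0


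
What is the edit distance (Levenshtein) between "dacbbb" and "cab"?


Computing edit distance: "dacbbb" -> "cab"
DP table:
           c    a    b
      0    1    2    3
  d   1    1    2    3
  a   2    2    1    2
  c   3    2    2    2
  b   4    3    3    2
  b   5    4    4    3
  b   6    5    5    4
Edit distance = dp[6][3] = 4

4


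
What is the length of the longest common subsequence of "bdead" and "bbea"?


LCS of "bdead" and "bbea"
DP table:
           b    b    e    a
      0    0    0    0    0
  b   0    1    1    1    1
  d   0    1    1    1    1
  e   0    1    1    2    2
  a   0    1    1    2    3
  d   0    1    1    2    3
LCS length = dp[5][4] = 3

3


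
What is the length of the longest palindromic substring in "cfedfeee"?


Input: "cfedfeee"
Checking substrings for palindromes:
  [5:8] "eee" (len 3) => palindrome
  [5:7] "ee" (len 2) => palindrome
  [6:8] "ee" (len 2) => palindrome
Longest palindromic substring: "eee" with length 3

3


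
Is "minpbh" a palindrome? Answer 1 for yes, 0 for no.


Input: minpbh
Reversed: hbpnim
  Compare pos 0 ('m') with pos 5 ('h'): MISMATCH
  Compare pos 1 ('i') with pos 4 ('b'): MISMATCH
  Compare pos 2 ('n') with pos 3 ('p'): MISMATCH
Result: not a palindrome

0


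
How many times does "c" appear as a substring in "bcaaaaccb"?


Searching for "c" in "bcaaaaccb"
Scanning each position:
  Position 0: "b" => no
  Position 1: "c" => MATCH
  Position 2: "a" => no
  Position 3: "a" => no
  Position 4: "a" => no
  Position 5: "a" => no
  Position 6: "c" => MATCH
  Position 7: "c" => MATCH
  Position 8: "b" => no
Total occurrences: 3

3


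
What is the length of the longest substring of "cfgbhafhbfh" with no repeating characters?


Input: "cfgbhafhbfh"
Sliding window (track last position of each char):
  Position 0 ('c'): window [0,0] length 1 -- new best
  Position 1 ('f'): window [0,1] length 2 -- new best
  Position 2 ('g'): window [0,2] length 3 -- new best
  Position 3 ('b'): window [0,3] length 4 -- new best
  Position 4 ('h'): window [0,4] length 5 -- new best
  Position 5 ('a'): window [0,5] length 6 -- new best
  Position 6 ('f'): repeat (last at 1), move window start to 2
  Position 6 ('f'): window [2,6] length 5
  Position 7 ('h'): repeat (last at 4), move window start to 5
  Position 7 ('h'): window [5,7] length 3
  Position 8 ('b'): window [5,8] length 4
  Position 9 ('f'): repeat (last at 6), move window start to 7
  Position 9 ('f'): window [7,9] length 3
  Position 10 ('h'): repeat (last at 7), move window start to 8
  Position 10 ('h'): window [8,10] length 3
Longest substring with no repeats: "cfgbha" with length 6

6


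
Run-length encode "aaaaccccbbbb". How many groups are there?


Input: aaaaccccbbbb
Scanning for consecutive runs:
  Group 1: 'a' x 4 (positions 0-3)
  Group 2: 'c' x 4 (positions 4-7)
  Group 3: 'b' x 4 (positions 8-11)
Total groups: 3

3


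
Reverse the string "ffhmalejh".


Input: ffhmalejh
Reading characters right to left:
  Position 8: 'h'
  Position 7: 'j'
  Position 6: 'e'
  Position 5: 'l'
  Position 4: 'a'
  Position 3: 'm'
  Position 2: 'h'
  Position 1: 'f'
  Position 0: 'f'
Reversed: hjelamhff

hjelamhff


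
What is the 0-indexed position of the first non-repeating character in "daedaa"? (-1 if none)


Input: daedaa
Character frequencies:
  'a': 3
  'd': 2
  'e': 1
Scanning left to right for freq == 1:
  Position 0 ('d'): freq=2, skip
  Position 1 ('a'): freq=3, skip
  Position 2 ('e'): unique! => answer = 2

2


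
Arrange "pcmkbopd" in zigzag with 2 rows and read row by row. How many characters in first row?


Zigzag "pcmkbopd" into 2 rows:
Placing characters:
  'p' => row 0
  'c' => row 1
  'm' => row 0
  'k' => row 1
  'b' => row 0
  'o' => row 1
  'p' => row 0
  'd' => row 1
Rows:
  Row 0: "pmbp"
  Row 1: "ckod"
First row length: 4

4


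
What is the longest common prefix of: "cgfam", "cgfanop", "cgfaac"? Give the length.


Words: cgfam, cgfanop, cgfaac
  Position 0: all 'c' => match
  Position 1: all 'g' => match
  Position 2: all 'f' => match
  Position 3: all 'a' => match
  Position 4: ('m', 'n', 'a') => mismatch, stop
LCP = "cgfa" (length 4)

4


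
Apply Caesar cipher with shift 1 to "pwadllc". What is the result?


Caesar cipher: shift "pwadllc" by 1
  'p' (pos 15) + 1 = pos 16 = 'q'
  'w' (pos 22) + 1 = pos 23 = 'x'
  'a' (pos 0) + 1 = pos 1 = 'b'
  'd' (pos 3) + 1 = pos 4 = 'e'
  'l' (pos 11) + 1 = pos 12 = 'm'
  'l' (pos 11) + 1 = pos 12 = 'm'
  'c' (pos 2) + 1 = pos 3 = 'd'
Result: qxbemmd

qxbemmd


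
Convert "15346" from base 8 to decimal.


Input: "15346" in base 8
Positional expansion:
  Digit '1' (value 1) x 8^4 = 4096
  Digit '5' (value 5) x 8^3 = 2560
  Digit '3' (value 3) x 8^2 = 192
  Digit '4' (value 4) x 8^1 = 32
  Digit '6' (value 6) x 8^0 = 6
Sum = 6886

6886


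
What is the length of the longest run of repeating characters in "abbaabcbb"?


Input: "abbaabcbb"
Scanning for longest run:
  Position 1 ('b'): new char, reset run to 1
  Position 2 ('b'): continues run of 'b', length=2
  Position 3 ('a'): new char, reset run to 1
  Position 4 ('a'): continues run of 'a', length=2
  Position 5 ('b'): new char, reset run to 1
  Position 6 ('c'): new char, reset run to 1
  Position 7 ('b'): new char, reset run to 1
  Position 8 ('b'): continues run of 'b', length=2
Longest run: 'b' with length 2

2


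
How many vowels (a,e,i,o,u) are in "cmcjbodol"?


Input: cmcjbodol
Checking each character:
  'c' at position 0: consonant
  'm' at position 1: consonant
  'c' at position 2: consonant
  'j' at position 3: consonant
  'b' at position 4: consonant
  'o' at position 5: vowel (running total: 1)
  'd' at position 6: consonant
  'o' at position 7: vowel (running total: 2)
  'l' at position 8: consonant
Total vowels: 2

2


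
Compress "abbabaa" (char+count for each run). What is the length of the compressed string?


Input: abbabaa
Runs:
  'a' x 1 => "a1"
  'b' x 2 => "b2"
  'a' x 1 => "a1"
  'b' x 1 => "b1"
  'a' x 2 => "a2"
Compressed: "a1b2a1b1a2"
Compressed length: 10

10


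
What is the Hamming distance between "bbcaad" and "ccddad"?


Comparing "bbcaad" and "ccddad" position by position:
  Position 0: 'b' vs 'c' => differ
  Position 1: 'b' vs 'c' => differ
  Position 2: 'c' vs 'd' => differ
  Position 3: 'a' vs 'd' => differ
  Position 4: 'a' vs 'a' => same
  Position 5: 'd' vs 'd' => same
Total differences (Hamming distance): 4

4


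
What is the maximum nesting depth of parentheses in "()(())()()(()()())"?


Input: "()(())()()(()()())"
Tracking depth:
  Position 0 '(': depth becomes 1
  Position 1 ')': depth becomes 0
  Position 2 '(': depth becomes 1
  Position 3 '(': depth becomes 2
  Position 4 ')': depth becomes 1
  Position 5 ')': depth becomes 0
  Position 6 '(': depth becomes 1
  Position 7 ')': depth becomes 0
  Position 8 '(': depth becomes 1
  Position 9 ')': depth becomes 0
  Position 10 '(': depth becomes 1
  Position 11 '(': depth becomes 2
  Position 12 ')': depth becomes 1
  Position 13 '(': depth becomes 2
  Position 14 ')': depth becomes 1
  Position 15 '(': depth becomes 2
  Position 16 ')': depth becomes 1
  Position 17 ')': depth becomes 0
Maximum depth reached: 2

2


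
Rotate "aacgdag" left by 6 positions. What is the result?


Input: "aacgdag", rotate left by 6
First 6 characters: "aacgda"
Remaining characters: "g"
Concatenate remaining + first: "g" + "aacgda" = "gaacgda"

gaacgda


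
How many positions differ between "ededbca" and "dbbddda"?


Comparing "ededbca" and "dbbddda" position by position:
  Position 0: 'e' vs 'd' => DIFFER
  Position 1: 'd' vs 'b' => DIFFER
  Position 2: 'e' vs 'b' => DIFFER
  Position 3: 'd' vs 'd' => same
  Position 4: 'b' vs 'd' => DIFFER
  Position 5: 'c' vs 'd' => DIFFER
  Position 6: 'a' vs 'a' => same
Positions that differ: 5

5


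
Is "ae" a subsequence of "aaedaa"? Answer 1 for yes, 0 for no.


Check if "ae" is a subsequence of "aaedaa"
Greedy scan:
  Position 0 ('a'): matches sub[0] = 'a'
  Position 1 ('a'): no match needed
  Position 2 ('e'): matches sub[1] = 'e'
  Position 3 ('d'): no match needed
  Position 4 ('a'): no match needed
  Position 5 ('a'): no match needed
All 2 characters matched => is a subsequence

1


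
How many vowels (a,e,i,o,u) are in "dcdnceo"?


Input: dcdnceo
Checking each character:
  'd' at position 0: consonant
  'c' at position 1: consonant
  'd' at position 2: consonant
  'n' at position 3: consonant
  'c' at position 4: consonant
  'e' at position 5: vowel (running total: 1)
  'o' at position 6: vowel (running total: 2)
Total vowels: 2

2


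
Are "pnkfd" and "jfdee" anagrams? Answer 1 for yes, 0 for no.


Strings: "pnkfd", "jfdee"
Sorted first:  dfknp
Sorted second: deefj
Differ at position 1: 'f' vs 'e' => not anagrams

0


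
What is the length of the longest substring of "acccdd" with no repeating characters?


Input: "acccdd"
Sliding window (track last position of each char):
  Position 0 ('a'): window [0,0] length 1 -- new best
  Position 1 ('c'): window [0,1] length 2 -- new best
  Position 2 ('c'): repeat (last at 1), move window start to 2
  Position 2 ('c'): window [2,2] length 1
  Position 3 ('c'): repeat (last at 2), move window start to 3
  Position 3 ('c'): window [3,3] length 1
  Position 4 ('d'): window [3,4] length 2
  Position 5 ('d'): repeat (last at 4), move window start to 5
  Position 5 ('d'): window [5,5] length 1
Longest substring with no repeats: "ac" with length 2

2


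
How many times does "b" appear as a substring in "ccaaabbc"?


Searching for "b" in "ccaaabbc"
Scanning each position:
  Position 0: "c" => no
  Position 1: "c" => no
  Position 2: "a" => no
  Position 3: "a" => no
  Position 4: "a" => no
  Position 5: "b" => MATCH
  Position 6: "b" => MATCH
  Position 7: "c" => no
Total occurrences: 2

2


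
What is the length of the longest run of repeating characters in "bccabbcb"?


Input: "bccabbcb"
Scanning for longest run:
  Position 1 ('c'): new char, reset run to 1
  Position 2 ('c'): continues run of 'c', length=2
  Position 3 ('a'): new char, reset run to 1
  Position 4 ('b'): new char, reset run to 1
  Position 5 ('b'): continues run of 'b', length=2
  Position 6 ('c'): new char, reset run to 1
  Position 7 ('b'): new char, reset run to 1
Longest run: 'c' with length 2

2


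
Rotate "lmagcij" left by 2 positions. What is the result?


Input: "lmagcij", rotate left by 2
First 2 characters: "lm"
Remaining characters: "agcij"
Concatenate remaining + first: "agcij" + "lm" = "agcijlm"

agcijlm


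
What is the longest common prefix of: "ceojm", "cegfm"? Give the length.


Words: ceojm, cegfm
  Position 0: all 'c' => match
  Position 1: all 'e' => match
  Position 2: ('o', 'g') => mismatch, stop
LCP = "ce" (length 2)

2


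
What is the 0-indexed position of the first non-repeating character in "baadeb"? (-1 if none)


Input: baadeb
Character frequencies:
  'a': 2
  'b': 2
  'd': 1
  'e': 1
Scanning left to right for freq == 1:
  Position 0 ('b'): freq=2, skip
  Position 1 ('a'): freq=2, skip
  Position 2 ('a'): freq=2, skip
  Position 3 ('d'): unique! => answer = 3

3


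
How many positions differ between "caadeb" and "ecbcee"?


Comparing "caadeb" and "ecbcee" position by position:
  Position 0: 'c' vs 'e' => DIFFER
  Position 1: 'a' vs 'c' => DIFFER
  Position 2: 'a' vs 'b' => DIFFER
  Position 3: 'd' vs 'c' => DIFFER
  Position 4: 'e' vs 'e' => same
  Position 5: 'b' vs 'e' => DIFFER
Positions that differ: 5

5


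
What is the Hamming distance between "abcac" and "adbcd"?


Comparing "abcac" and "adbcd" position by position:
  Position 0: 'a' vs 'a' => same
  Position 1: 'b' vs 'd' => differ
  Position 2: 'c' vs 'b' => differ
  Position 3: 'a' vs 'c' => differ
  Position 4: 'c' vs 'd' => differ
Total differences (Hamming distance): 4

4


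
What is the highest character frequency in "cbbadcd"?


Input: cbbadcd
Character counts:
  'a': 1
  'b': 2
  'c': 2
  'd': 2
Maximum frequency: 2

2


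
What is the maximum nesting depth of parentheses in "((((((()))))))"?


Input: "((((((()))))))"
Tracking depth:
  Position 0 '(': depth becomes 1
  Position 1 '(': depth becomes 2
  Position 2 '(': depth becomes 3
  Position 3 '(': depth becomes 4
  Position 4 '(': depth becomes 5
  Position 5 '(': depth becomes 6
  Position 6 '(': depth becomes 7
  Position 7 ')': depth becomes 6
  Position 8 ')': depth becomes 5
  Position 9 ')': depth becomes 4
  Position 10 ')': depth becomes 3
  Position 11 ')': depth becomes 2
  Position 12 ')': depth becomes 1
  Position 13 ')': depth becomes 0
Maximum depth reached: 7

7


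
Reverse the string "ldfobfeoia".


Input: ldfobfeoia
Reading characters right to left:
  Position 9: 'a'
  Position 8: 'i'
  Position 7: 'o'
  Position 6: 'e'
  Position 5: 'f'
  Position 4: 'b'
  Position 3: 'o'
  Position 2: 'f'
  Position 1: 'd'
  Position 0: 'l'
Reversed: aioefbofdl

aioefbofdl


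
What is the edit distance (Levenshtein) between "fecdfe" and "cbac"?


Computing edit distance: "fecdfe" -> "cbac"
DP table:
           c    b    a    c
      0    1    2    3    4
  f   1    1    2    3    4
  e   2    2    2    3    4
  c   3    2    3    3    3
  d   4    3    3    4    4
  f   5    4    4    4    5
  e   6    5    5    5    5
Edit distance = dp[6][4] = 5

5


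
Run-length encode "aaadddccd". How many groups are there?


Input: aaadddccd
Scanning for consecutive runs:
  Group 1: 'a' x 3 (positions 0-2)
  Group 2: 'd' x 3 (positions 3-5)
  Group 3: 'c' x 2 (positions 6-7)
  Group 4: 'd' x 1 (positions 8-8)
Total groups: 4

4


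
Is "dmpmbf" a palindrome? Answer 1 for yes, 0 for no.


Input: dmpmbf
Reversed: fbmpmd
  Compare pos 0 ('d') with pos 5 ('f'): MISMATCH
  Compare pos 1 ('m') with pos 4 ('b'): MISMATCH
  Compare pos 2 ('p') with pos 3 ('m'): MISMATCH
Result: not a palindrome

0


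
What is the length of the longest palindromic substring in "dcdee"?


Input: "dcdee"
Checking substrings for palindromes:
  [0:3] "dcd" (len 3) => palindrome
  [3:5] "ee" (len 2) => palindrome
Longest palindromic substring: "dcd" with length 3

3


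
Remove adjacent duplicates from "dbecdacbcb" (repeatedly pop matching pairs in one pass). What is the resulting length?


Input: dbecdacbcb
Stack-based adjacent duplicate removal:
  Read 'd': push. Stack: d
  Read 'b': push. Stack: db
  Read 'e': push. Stack: dbe
  Read 'c': push. Stack: dbec
  Read 'd': push. Stack: dbecd
  Read 'a': push. Stack: dbecda
  Read 'c': push. Stack: dbecdac
  Read 'b': push. Stack: dbecdacb
  Read 'c': push. Stack: dbecdacbc
  Read 'b': push. Stack: dbecdacbcb
Final stack: "dbecdacbcb" (length 10)

10


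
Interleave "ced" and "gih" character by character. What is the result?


Interleaving "ced" and "gih":
  Position 0: 'c' from first, 'g' from second => "cg"
  Position 1: 'e' from first, 'i' from second => "ei"
  Position 2: 'd' from first, 'h' from second => "dh"
Result: cgeidh

cgeidh


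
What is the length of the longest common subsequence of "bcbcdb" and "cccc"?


LCS of "bcbcdb" and "cccc"
DP table:
           c    c    c    c
      0    0    0    0    0
  b   0    0    0    0    0
  c   0    1    1    1    1
  b   0    1    1    1    1
  c   0    1    2    2    2
  d   0    1    2    2    2
  b   0    1    2    2    2
LCS length = dp[6][4] = 2

2


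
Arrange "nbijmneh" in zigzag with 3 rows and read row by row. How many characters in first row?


Zigzag "nbijmneh" into 3 rows:
Placing characters:
  'n' => row 0
  'b' => row 1
  'i' => row 2
  'j' => row 1
  'm' => row 0
  'n' => row 1
  'e' => row 2
  'h' => row 1
Rows:
  Row 0: "nm"
  Row 1: "bjnh"
  Row 2: "ie"
First row length: 2

2


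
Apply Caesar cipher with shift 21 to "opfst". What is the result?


Caesar cipher: shift "opfst" by 21
  'o' (pos 14) + 21 = pos 9 = 'j'
  'p' (pos 15) + 21 = pos 10 = 'k'
  'f' (pos 5) + 21 = pos 0 = 'a'
  's' (pos 18) + 21 = pos 13 = 'n'
  't' (pos 19) + 21 = pos 14 = 'o'
Result: jkano

jkano


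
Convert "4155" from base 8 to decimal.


Input: "4155" in base 8
Positional expansion:
  Digit '4' (value 4) x 8^3 = 2048
  Digit '1' (value 1) x 8^2 = 64
  Digit '5' (value 5) x 8^1 = 40
  Digit '5' (value 5) x 8^0 = 5
Sum = 2157

2157


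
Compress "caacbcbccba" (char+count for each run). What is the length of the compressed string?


Input: caacbcbccba
Runs:
  'c' x 1 => "c1"
  'a' x 2 => "a2"
  'c' x 1 => "c1"
  'b' x 1 => "b1"
  'c' x 1 => "c1"
  'b' x 1 => "b1"
  'c' x 2 => "c2"
  'b' x 1 => "b1"
  'a' x 1 => "a1"
Compressed: "c1a2c1b1c1b1c2b1a1"
Compressed length: 18

18


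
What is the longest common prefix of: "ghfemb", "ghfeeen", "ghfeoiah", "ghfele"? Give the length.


Words: ghfemb, ghfeeen, ghfeoiah, ghfele
  Position 0: all 'g' => match
  Position 1: all 'h' => match
  Position 2: all 'f' => match
  Position 3: all 'e' => match
  Position 4: ('m', 'e', 'o', 'l') => mismatch, stop
LCP = "ghfe" (length 4)

4


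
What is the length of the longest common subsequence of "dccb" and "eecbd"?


LCS of "dccb" and "eecbd"
DP table:
           e    e    c    b    d
      0    0    0    0    0    0
  d   0    0    0    0    0    1
  c   0    0    0    1    1    1
  c   0    0    0    1    1    1
  b   0    0    0    1    2    2
LCS length = dp[4][5] = 2

2


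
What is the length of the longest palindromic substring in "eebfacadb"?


Input: "eebfacadb"
Checking substrings for palindromes:
  [4:7] "aca" (len 3) => palindrome
  [0:2] "ee" (len 2) => palindrome
Longest palindromic substring: "aca" with length 3

3


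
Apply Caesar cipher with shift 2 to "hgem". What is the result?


Caesar cipher: shift "hgem" by 2
  'h' (pos 7) + 2 = pos 9 = 'j'
  'g' (pos 6) + 2 = pos 8 = 'i'
  'e' (pos 4) + 2 = pos 6 = 'g'
  'm' (pos 12) + 2 = pos 14 = 'o'
Result: jigo

jigo


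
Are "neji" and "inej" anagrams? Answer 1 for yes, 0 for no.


Strings: "neji", "inej"
Sorted first:  eijn
Sorted second: eijn
Sorted forms match => anagrams

1


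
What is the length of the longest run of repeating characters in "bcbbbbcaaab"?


Input: "bcbbbbcaaab"
Scanning for longest run:
  Position 1 ('c'): new char, reset run to 1
  Position 2 ('b'): new char, reset run to 1
  Position 3 ('b'): continues run of 'b', length=2
  Position 4 ('b'): continues run of 'b', length=3
  Position 5 ('b'): continues run of 'b', length=4
  Position 6 ('c'): new char, reset run to 1
  Position 7 ('a'): new char, reset run to 1
  Position 8 ('a'): continues run of 'a', length=2
  Position 9 ('a'): continues run of 'a', length=3
  Position 10 ('b'): new char, reset run to 1
Longest run: 'b' with length 4

4


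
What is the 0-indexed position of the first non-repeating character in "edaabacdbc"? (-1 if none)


Input: edaabacdbc
Character frequencies:
  'a': 3
  'b': 2
  'c': 2
  'd': 2
  'e': 1
Scanning left to right for freq == 1:
  Position 0 ('e'): unique! => answer = 0

0


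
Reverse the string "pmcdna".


Input: pmcdna
Reading characters right to left:
  Position 5: 'a'
  Position 4: 'n'
  Position 3: 'd'
  Position 2: 'c'
  Position 1: 'm'
  Position 0: 'p'
Reversed: andcmp

andcmp


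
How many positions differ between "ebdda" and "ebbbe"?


Comparing "ebdda" and "ebbbe" position by position:
  Position 0: 'e' vs 'e' => same
  Position 1: 'b' vs 'b' => same
  Position 2: 'd' vs 'b' => DIFFER
  Position 3: 'd' vs 'b' => DIFFER
  Position 4: 'a' vs 'e' => DIFFER
Positions that differ: 3

3


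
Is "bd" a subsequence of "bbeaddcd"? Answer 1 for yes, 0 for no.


Check if "bd" is a subsequence of "bbeaddcd"
Greedy scan:
  Position 0 ('b'): matches sub[0] = 'b'
  Position 1 ('b'): no match needed
  Position 2 ('e'): no match needed
  Position 3 ('a'): no match needed
  Position 4 ('d'): matches sub[1] = 'd'
  Position 5 ('d'): no match needed
  Position 6 ('c'): no match needed
  Position 7 ('d'): no match needed
All 2 characters matched => is a subsequence

1


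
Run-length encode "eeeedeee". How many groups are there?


Input: eeeedeee
Scanning for consecutive runs:
  Group 1: 'e' x 4 (positions 0-3)
  Group 2: 'd' x 1 (positions 4-4)
  Group 3: 'e' x 3 (positions 5-7)
Total groups: 3

3


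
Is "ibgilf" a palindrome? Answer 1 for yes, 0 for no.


Input: ibgilf
Reversed: fligbi
  Compare pos 0 ('i') with pos 5 ('f'): MISMATCH
  Compare pos 1 ('b') with pos 4 ('l'): MISMATCH
  Compare pos 2 ('g') with pos 3 ('i'): MISMATCH
Result: not a palindrome

0


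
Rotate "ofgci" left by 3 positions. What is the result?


Input: "ofgci", rotate left by 3
First 3 characters: "ofg"
Remaining characters: "ci"
Concatenate remaining + first: "ci" + "ofg" = "ciofg"

ciofg


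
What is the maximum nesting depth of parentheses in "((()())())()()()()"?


Input: "((()())())()()()()"
Tracking depth:
  Position 0 '(': depth becomes 1
  Position 1 '(': depth becomes 2
  Position 2 '(': depth becomes 3
  Position 3 ')': depth becomes 2
  Position 4 '(': depth becomes 3
  Position 5 ')': depth becomes 2
  Position 6 ')': depth becomes 1
  Position 7 '(': depth becomes 2
  Position 8 ')': depth becomes 1
  Position 9 ')': depth becomes 0
  Position 10 '(': depth becomes 1
  Position 11 ')': depth becomes 0
  Position 12 '(': depth becomes 1
  Position 13 ')': depth becomes 0
  Position 14 '(': depth becomes 1
  Position 15 ')': depth becomes 0
  Position 16 '(': depth becomes 1
  Position 17 ')': depth becomes 0
Maximum depth reached: 3

3
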